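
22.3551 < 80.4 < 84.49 True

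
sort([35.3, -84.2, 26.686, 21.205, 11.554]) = [-84.2, 11.554, 21.205, 26.686, 35.3]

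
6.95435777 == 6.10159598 False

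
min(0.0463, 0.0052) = 0.0052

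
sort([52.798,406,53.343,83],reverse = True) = [406,83,53.343,52.798]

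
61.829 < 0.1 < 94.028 False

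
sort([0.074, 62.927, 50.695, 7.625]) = [0.074, 7.625, 50.695, 62.927]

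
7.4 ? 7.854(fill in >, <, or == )<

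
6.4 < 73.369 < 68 False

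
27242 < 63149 True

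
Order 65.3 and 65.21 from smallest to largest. 65.21, 65.3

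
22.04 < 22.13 True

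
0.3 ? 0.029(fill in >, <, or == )>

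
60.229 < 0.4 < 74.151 False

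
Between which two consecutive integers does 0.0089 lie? 0 and 1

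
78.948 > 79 False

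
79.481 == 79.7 False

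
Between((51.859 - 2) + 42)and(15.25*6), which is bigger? ((51.859 - 2) + 42)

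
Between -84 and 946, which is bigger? 946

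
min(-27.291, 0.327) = -27.291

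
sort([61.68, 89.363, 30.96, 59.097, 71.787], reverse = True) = [89.363, 71.787, 61.68, 59.097, 30.96]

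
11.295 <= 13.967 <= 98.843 True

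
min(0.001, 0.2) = 0.001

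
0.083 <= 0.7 True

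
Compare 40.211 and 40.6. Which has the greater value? 40.6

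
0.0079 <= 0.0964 True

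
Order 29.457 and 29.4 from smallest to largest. 29.4, 29.457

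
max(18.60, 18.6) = 18.6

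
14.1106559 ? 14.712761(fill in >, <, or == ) <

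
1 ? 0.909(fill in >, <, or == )>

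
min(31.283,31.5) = 31.283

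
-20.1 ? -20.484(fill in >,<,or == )>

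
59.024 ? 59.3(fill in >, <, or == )<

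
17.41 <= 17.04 False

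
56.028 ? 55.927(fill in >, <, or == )>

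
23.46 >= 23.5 False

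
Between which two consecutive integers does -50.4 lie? -51 and -50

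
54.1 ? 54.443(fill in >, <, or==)<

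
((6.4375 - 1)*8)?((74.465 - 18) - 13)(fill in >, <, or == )>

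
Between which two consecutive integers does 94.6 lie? 94 and 95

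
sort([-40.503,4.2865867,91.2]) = [-40.503,4.2865867,91.2]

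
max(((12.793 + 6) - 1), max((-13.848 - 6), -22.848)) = 17.793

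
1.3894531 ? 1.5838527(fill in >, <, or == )<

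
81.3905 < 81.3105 False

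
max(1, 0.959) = 1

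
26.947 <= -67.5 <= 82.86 False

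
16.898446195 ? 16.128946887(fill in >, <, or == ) >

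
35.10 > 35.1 False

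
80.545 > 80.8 False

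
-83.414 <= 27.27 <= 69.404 True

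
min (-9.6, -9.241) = -9.6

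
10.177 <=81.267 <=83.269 True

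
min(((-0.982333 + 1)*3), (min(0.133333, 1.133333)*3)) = 0.053001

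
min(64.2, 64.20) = 64.2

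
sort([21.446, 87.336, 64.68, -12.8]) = [-12.8, 21.446, 64.68, 87.336]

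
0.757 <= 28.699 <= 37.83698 True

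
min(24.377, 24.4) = 24.377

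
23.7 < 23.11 False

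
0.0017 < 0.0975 True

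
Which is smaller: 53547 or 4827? 4827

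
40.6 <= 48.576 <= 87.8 True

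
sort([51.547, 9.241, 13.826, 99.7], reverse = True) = [99.7, 51.547, 13.826, 9.241]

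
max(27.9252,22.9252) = 27.9252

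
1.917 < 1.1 False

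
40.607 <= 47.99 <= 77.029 True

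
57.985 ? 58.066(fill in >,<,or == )<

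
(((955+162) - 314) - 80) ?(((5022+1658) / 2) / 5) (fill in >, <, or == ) >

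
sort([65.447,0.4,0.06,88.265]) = [0.06,0.4,65.447,88.265]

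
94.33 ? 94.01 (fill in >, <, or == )>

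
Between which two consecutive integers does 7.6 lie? 7 and 8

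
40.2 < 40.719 True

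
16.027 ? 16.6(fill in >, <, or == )<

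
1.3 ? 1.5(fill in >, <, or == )<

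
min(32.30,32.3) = 32.30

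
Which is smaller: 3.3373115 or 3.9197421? 3.3373115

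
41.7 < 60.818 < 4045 True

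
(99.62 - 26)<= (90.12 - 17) False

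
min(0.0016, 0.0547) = 0.0016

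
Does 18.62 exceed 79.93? No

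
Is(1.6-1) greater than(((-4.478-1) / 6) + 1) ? Yes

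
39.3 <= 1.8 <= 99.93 False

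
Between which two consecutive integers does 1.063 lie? 1 and 2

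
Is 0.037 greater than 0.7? No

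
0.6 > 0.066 True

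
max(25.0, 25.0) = 25.0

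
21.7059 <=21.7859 True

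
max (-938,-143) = -143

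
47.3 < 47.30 False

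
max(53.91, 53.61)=53.91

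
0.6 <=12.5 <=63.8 True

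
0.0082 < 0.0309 True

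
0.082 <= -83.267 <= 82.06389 False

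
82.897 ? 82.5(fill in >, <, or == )>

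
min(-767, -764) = -767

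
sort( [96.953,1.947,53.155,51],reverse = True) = [96.953,53.155,51,1.947]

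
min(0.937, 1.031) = 0.937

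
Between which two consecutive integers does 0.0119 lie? 0 and 1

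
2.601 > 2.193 True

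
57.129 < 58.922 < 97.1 True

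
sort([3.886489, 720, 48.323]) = [3.886489, 48.323, 720]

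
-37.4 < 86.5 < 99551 True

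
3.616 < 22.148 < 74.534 True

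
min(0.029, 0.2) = 0.029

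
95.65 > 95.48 True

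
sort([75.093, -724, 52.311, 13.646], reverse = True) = [75.093, 52.311, 13.646, -724]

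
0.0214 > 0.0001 True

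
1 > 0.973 True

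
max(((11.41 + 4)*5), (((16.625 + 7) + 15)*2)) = 77.25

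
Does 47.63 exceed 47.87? No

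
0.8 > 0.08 True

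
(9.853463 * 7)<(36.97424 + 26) False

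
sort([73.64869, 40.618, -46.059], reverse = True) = [73.64869, 40.618, -46.059]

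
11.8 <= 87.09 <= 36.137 False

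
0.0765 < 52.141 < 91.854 True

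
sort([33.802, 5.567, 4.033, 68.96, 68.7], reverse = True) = [68.96, 68.7, 33.802, 5.567, 4.033]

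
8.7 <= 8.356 False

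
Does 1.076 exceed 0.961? Yes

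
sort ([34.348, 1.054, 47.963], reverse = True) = [47.963, 34.348, 1.054]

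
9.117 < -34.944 False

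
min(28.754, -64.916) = -64.916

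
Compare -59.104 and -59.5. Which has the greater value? -59.104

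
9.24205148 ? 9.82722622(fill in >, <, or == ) <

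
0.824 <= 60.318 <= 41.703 False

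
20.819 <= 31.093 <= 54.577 True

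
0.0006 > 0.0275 False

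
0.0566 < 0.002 False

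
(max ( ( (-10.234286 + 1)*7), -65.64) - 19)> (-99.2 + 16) False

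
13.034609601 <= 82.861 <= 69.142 False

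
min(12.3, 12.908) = 12.3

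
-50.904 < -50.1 True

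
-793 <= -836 False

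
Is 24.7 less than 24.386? No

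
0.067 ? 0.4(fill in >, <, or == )<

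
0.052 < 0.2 True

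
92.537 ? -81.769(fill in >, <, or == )>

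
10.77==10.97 False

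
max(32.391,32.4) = 32.4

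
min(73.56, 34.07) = 34.07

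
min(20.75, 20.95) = 20.75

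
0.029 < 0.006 False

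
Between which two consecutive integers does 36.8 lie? 36 and 37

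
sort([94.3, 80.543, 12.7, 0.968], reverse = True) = [94.3, 80.543, 12.7, 0.968]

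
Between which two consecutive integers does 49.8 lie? 49 and 50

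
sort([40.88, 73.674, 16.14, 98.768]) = [16.14, 40.88, 73.674, 98.768]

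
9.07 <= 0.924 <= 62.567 False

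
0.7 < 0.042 False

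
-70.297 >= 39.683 False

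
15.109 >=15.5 False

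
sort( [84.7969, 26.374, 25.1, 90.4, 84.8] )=[25.1, 26.374, 84.7969, 84.8, 90.4]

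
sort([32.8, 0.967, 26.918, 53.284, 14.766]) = [0.967, 14.766, 26.918, 32.8, 53.284]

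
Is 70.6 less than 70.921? Yes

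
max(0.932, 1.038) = 1.038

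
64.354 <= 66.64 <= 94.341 True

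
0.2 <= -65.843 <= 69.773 False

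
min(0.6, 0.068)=0.068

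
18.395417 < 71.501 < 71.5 False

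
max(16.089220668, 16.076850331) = 16.089220668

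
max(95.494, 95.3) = 95.494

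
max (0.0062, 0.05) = 0.05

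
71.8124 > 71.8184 False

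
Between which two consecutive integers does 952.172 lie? 952 and 953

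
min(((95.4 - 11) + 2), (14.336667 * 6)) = 86.020002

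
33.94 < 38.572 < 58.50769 True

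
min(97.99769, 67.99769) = 67.99769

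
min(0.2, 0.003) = 0.003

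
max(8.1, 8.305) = 8.305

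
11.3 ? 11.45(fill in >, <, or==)<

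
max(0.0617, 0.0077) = 0.0617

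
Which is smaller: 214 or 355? 214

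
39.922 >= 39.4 True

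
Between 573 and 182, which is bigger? 573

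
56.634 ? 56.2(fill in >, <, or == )>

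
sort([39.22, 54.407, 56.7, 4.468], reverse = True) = [56.7, 54.407, 39.22, 4.468]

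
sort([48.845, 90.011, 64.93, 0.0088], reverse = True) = [90.011, 64.93, 48.845, 0.0088]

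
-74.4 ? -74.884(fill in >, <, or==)>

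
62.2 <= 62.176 False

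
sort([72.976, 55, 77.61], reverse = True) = [77.61, 72.976, 55]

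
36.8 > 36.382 True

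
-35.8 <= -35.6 True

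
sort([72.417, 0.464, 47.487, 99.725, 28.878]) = [0.464, 28.878, 47.487, 72.417, 99.725]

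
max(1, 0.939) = 1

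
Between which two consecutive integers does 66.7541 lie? 66 and 67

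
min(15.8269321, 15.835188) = 15.8269321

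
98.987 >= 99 False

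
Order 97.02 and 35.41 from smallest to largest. 35.41, 97.02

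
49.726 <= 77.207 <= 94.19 True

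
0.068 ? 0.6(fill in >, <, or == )<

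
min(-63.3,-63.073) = -63.3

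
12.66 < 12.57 False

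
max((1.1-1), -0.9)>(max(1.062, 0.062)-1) True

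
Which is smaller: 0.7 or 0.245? 0.245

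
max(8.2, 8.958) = 8.958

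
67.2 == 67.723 False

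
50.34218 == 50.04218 False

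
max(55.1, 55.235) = 55.235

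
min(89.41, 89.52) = 89.41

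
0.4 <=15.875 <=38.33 True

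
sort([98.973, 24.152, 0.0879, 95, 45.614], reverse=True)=[98.973, 95, 45.614, 24.152, 0.0879]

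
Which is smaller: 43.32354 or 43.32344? 43.32344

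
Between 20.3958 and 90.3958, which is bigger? 90.3958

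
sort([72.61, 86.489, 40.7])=[40.7, 72.61, 86.489]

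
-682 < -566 True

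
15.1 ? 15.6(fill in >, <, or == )<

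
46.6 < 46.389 False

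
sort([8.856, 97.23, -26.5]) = [-26.5, 8.856, 97.23]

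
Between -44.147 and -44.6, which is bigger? -44.147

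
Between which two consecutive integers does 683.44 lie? 683 and 684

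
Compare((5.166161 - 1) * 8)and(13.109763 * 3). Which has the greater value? (13.109763 * 3)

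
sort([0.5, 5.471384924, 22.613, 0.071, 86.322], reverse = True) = [86.322, 22.613, 5.471384924, 0.5, 0.071]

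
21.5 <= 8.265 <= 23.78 False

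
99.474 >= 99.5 False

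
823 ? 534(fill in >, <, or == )>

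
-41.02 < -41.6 False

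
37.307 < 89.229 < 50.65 False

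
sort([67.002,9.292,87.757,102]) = [9.292,67.002,87.757,102]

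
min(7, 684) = 7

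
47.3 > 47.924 False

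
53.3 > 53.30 False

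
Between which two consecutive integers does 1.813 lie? 1 and 2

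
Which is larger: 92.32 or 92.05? 92.32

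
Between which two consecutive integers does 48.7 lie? 48 and 49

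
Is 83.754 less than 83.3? No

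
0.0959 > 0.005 True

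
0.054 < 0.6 True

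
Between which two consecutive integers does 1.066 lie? 1 and 2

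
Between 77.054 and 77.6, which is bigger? 77.6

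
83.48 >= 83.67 False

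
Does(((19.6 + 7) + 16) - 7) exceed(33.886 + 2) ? No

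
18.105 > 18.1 True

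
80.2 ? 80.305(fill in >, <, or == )<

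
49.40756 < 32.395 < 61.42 False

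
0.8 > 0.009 True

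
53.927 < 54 True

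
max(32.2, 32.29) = 32.29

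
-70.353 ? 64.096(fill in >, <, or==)<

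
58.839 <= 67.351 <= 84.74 True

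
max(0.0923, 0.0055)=0.0923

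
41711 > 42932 False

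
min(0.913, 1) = 0.913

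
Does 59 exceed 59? No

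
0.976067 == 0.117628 False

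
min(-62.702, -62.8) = -62.8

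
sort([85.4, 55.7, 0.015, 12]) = [0.015, 12, 55.7, 85.4]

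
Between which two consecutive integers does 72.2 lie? 72 and 73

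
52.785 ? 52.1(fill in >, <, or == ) >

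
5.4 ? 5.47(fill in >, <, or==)<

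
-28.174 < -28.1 True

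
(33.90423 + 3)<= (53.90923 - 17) True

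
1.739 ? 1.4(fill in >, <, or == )>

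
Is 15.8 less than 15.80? No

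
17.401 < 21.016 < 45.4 True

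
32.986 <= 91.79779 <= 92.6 True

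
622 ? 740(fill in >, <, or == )<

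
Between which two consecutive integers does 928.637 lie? 928 and 929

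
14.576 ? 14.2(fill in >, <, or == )>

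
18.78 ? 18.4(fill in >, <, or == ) >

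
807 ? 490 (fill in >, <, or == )>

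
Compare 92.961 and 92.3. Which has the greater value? 92.961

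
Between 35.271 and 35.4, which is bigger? 35.4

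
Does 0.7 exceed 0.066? Yes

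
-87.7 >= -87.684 False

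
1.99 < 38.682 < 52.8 True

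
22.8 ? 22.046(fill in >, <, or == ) >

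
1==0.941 False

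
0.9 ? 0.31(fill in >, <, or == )>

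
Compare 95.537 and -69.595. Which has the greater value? 95.537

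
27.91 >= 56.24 False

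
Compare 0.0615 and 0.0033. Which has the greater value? 0.0615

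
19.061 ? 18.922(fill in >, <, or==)>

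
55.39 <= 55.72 True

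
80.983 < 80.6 False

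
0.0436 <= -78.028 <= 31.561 False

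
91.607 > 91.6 True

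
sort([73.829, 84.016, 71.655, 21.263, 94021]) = [21.263, 71.655, 73.829, 84.016, 94021]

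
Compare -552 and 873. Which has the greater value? 873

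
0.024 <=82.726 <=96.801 True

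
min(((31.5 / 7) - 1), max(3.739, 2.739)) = 3.5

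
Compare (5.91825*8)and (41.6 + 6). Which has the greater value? (41.6 + 6)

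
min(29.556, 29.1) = 29.1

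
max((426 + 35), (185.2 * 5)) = 926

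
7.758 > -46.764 True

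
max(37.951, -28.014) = 37.951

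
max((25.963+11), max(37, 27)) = 37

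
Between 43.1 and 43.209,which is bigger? 43.209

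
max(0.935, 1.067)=1.067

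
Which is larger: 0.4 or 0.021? 0.4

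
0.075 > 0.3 False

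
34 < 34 False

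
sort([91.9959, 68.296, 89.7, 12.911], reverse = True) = [91.9959, 89.7, 68.296, 12.911]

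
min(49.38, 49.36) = 49.36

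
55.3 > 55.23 True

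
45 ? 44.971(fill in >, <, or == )>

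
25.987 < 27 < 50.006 True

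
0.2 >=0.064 True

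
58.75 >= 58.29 True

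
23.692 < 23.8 True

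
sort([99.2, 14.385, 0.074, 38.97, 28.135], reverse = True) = [99.2, 38.97, 28.135, 14.385, 0.074]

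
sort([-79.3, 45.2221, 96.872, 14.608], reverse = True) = [96.872, 45.2221, 14.608, -79.3]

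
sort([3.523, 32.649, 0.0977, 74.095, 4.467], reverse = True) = [74.095, 32.649, 4.467, 3.523, 0.0977]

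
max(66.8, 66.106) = 66.8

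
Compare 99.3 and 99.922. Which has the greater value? 99.922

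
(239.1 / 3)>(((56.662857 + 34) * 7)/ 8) True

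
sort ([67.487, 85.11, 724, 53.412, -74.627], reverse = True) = [724, 85.11, 67.487, 53.412, -74.627]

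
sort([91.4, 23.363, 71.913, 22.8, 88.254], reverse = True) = [91.4, 88.254, 71.913, 23.363, 22.8]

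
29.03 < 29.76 True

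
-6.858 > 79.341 False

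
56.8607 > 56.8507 True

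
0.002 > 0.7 False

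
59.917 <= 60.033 True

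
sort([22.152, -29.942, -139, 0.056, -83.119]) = [-139, -83.119, -29.942, 0.056, 22.152]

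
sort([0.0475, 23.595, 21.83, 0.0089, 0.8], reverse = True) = [23.595, 21.83, 0.8, 0.0475, 0.0089]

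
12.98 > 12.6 True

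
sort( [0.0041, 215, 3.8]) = [0.0041, 3.8, 215]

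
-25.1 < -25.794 False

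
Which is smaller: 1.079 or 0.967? 0.967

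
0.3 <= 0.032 False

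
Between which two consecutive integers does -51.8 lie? -52 and -51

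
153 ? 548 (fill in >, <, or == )<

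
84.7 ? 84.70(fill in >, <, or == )==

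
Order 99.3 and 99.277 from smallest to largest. 99.277,99.3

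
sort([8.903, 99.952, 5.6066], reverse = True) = [99.952, 8.903, 5.6066]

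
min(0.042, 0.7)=0.042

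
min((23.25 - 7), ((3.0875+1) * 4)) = 16.25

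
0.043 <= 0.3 True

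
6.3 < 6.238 False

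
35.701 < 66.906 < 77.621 True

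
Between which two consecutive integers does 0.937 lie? 0 and 1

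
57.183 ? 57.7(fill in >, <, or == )<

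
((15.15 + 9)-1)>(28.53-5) False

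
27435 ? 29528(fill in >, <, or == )<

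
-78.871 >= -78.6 False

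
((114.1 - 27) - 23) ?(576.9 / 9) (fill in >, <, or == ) ==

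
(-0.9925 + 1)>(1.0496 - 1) False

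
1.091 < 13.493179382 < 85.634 True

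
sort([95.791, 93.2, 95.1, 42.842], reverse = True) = [95.791, 95.1, 93.2, 42.842]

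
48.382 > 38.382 True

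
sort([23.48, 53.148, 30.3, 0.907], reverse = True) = [53.148, 30.3, 23.48, 0.907]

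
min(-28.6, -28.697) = -28.697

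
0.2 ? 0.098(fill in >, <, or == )>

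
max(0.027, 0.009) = 0.027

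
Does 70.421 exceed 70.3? Yes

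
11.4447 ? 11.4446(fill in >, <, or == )>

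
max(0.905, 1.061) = 1.061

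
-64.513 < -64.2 True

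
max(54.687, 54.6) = 54.687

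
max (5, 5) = 5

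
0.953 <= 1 True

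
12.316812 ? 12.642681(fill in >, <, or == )<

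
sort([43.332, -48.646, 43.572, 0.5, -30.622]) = [-48.646, -30.622, 0.5, 43.332, 43.572]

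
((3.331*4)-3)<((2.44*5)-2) False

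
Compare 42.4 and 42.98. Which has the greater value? 42.98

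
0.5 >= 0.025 True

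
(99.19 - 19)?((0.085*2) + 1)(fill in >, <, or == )>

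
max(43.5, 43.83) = 43.83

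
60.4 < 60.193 False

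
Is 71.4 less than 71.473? Yes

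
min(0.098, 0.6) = 0.098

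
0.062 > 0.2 False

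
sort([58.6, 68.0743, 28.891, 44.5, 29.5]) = [28.891, 29.5, 44.5, 58.6, 68.0743]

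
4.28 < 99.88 True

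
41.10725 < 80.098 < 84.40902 True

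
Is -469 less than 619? Yes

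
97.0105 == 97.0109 False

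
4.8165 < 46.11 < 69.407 True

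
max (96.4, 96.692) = 96.692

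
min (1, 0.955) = 0.955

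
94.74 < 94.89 True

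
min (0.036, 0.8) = 0.036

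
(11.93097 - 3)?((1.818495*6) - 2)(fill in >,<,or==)>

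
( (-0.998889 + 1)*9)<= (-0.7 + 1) True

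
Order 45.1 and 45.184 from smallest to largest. 45.1, 45.184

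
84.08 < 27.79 False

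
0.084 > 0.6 False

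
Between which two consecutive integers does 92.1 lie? 92 and 93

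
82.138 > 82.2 False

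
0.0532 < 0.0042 False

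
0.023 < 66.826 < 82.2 True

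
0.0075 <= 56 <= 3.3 False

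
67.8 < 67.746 False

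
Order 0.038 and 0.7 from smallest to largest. 0.038, 0.7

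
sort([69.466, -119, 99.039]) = [-119, 69.466, 99.039]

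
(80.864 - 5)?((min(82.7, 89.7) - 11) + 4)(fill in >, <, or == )>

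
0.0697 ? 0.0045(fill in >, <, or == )>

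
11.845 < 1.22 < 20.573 False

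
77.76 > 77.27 True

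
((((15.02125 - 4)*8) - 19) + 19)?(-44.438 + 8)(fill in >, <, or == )>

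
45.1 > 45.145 False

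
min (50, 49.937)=49.937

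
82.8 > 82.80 False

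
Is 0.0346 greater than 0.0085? Yes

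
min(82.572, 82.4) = 82.4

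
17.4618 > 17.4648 False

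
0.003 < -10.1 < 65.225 False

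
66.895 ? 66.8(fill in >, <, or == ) >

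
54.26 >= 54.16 True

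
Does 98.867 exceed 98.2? Yes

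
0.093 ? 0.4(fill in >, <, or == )<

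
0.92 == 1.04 False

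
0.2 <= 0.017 False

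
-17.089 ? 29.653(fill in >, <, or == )<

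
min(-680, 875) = -680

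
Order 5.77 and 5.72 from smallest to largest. 5.72, 5.77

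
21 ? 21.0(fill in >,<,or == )==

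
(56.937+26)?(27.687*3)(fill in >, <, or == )<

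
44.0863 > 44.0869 False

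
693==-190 False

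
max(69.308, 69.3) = 69.308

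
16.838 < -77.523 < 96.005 False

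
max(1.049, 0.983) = 1.049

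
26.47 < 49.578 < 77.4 True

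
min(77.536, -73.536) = -73.536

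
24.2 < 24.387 True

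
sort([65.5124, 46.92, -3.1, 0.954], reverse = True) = [65.5124, 46.92, 0.954, -3.1]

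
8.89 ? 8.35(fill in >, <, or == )>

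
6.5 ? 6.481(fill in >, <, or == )>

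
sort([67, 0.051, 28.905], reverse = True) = [67, 28.905, 0.051]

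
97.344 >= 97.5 False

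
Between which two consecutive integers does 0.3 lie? 0 and 1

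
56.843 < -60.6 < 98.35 False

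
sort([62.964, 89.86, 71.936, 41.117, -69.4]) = [-69.4, 41.117, 62.964, 71.936, 89.86]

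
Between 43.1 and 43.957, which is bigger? 43.957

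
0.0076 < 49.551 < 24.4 False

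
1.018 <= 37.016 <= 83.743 True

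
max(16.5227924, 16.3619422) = 16.5227924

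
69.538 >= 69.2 True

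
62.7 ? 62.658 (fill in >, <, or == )>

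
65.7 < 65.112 False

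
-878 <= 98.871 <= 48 False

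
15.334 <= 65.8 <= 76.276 True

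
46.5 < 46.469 False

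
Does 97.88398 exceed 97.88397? Yes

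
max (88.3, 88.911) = 88.911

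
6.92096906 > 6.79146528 True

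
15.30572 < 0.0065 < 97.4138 False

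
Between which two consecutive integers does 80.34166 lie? 80 and 81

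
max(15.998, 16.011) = 16.011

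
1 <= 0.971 False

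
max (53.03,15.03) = 53.03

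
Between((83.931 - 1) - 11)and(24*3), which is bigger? (24*3)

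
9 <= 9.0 True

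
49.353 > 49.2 True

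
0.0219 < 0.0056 False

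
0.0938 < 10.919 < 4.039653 False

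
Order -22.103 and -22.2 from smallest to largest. -22.2, -22.103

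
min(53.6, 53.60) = 53.6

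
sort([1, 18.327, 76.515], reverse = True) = [76.515, 18.327, 1]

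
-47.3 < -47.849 False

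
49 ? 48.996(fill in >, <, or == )>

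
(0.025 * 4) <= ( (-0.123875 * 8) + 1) False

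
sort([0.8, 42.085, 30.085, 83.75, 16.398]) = [0.8, 16.398, 30.085, 42.085, 83.75]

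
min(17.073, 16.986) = 16.986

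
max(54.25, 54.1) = 54.25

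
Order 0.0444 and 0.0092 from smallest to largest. 0.0092, 0.0444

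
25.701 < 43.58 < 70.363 True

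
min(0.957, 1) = 0.957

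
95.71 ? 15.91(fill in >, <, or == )>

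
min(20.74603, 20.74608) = 20.74603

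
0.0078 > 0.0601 False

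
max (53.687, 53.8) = 53.8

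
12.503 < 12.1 False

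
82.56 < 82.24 False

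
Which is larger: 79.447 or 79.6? 79.6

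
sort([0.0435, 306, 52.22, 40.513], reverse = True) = [306, 52.22, 40.513, 0.0435]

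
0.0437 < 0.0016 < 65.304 False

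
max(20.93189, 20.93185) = 20.93189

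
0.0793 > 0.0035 True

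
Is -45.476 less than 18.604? Yes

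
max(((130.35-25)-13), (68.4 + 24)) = 92.4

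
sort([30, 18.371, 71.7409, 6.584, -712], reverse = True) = [71.7409, 30, 18.371, 6.584, -712]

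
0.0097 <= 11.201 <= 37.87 True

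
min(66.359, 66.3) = 66.3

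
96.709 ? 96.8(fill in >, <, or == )<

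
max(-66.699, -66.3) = -66.3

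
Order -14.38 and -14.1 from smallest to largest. -14.38, -14.1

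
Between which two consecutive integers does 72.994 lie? 72 and 73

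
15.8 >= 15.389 True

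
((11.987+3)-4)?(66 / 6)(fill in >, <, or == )<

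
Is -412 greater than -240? No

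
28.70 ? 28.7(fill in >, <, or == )==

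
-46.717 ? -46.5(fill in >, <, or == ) <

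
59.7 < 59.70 False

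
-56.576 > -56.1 False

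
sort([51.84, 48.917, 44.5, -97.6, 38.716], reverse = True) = [51.84, 48.917, 44.5, 38.716, -97.6]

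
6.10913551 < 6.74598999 True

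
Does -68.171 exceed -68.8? Yes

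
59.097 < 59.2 True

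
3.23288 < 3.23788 True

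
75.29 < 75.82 True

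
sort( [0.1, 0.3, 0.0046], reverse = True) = [0.3, 0.1, 0.0046]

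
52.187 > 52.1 True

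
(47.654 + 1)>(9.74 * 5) False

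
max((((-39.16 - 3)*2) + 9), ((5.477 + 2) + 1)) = 8.477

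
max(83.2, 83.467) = 83.467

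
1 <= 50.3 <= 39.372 False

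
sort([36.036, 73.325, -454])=[-454, 36.036, 73.325]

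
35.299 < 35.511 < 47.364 True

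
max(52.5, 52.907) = 52.907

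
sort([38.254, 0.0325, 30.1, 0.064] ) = [0.0325, 0.064, 30.1, 38.254]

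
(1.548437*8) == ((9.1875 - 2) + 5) False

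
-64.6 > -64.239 False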